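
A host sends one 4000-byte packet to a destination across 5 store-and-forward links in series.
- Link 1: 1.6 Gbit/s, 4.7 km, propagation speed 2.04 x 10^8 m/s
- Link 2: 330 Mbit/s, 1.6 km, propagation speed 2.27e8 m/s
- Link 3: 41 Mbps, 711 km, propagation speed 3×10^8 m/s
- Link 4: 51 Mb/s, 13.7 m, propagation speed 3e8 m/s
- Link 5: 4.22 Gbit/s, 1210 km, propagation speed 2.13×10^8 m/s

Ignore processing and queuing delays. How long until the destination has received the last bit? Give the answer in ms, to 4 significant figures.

9.613 ms

L = 4000 × 8 = 32000 bits.
Transmission delays (L/R per hop): 0.02, 0.0969697, 0.780488, 0.627451, 0.00758294 ms; sum = 1.53249 ms.
Propagation delays (d/s per hop): 0.0230392, 0.00704846, 2.37, 4.56667e-05, 5.68075 ms; sum = 8.08088 ms.
End-to-end = 9.613 ms.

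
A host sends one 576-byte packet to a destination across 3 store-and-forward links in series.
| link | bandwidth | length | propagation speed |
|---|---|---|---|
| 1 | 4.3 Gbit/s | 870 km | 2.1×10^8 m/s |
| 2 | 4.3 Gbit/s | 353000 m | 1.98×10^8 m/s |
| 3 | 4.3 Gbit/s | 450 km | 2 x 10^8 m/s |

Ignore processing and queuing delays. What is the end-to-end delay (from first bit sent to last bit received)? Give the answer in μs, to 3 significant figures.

L = 576 × 8 = 4608 bits.
Transmission delay per hop = L/R = 4608/4300000000 = 1.07163 μs; 3 hops → 3.21488 μs.
Propagation delays (d/s per hop): 4142.86, 1782.83, 2250 μs; sum = 8175.69 μs.
End-to-end = 8180 μs.

8180 μs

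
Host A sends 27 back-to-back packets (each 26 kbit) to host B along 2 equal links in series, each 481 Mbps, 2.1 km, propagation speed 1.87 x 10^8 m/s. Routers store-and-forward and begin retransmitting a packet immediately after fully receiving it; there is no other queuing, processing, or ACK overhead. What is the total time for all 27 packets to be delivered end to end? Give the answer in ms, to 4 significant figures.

Per-hop transmission t_tx = L/R = 26000/481000000 = 0.0540541 ms.
Per-hop propagation t_prop = 2100/187000000 = 0.0112299 ms.
Pipeline fill: first packet needs 2·t_tx to clear all hops; remaining 26 packets each add one t_tx.
Total = (2+27-1)·t_tx + 2·t_prop = 28·0.0540541 + 2·0.0112299 = 1.536 ms.

1.536 ms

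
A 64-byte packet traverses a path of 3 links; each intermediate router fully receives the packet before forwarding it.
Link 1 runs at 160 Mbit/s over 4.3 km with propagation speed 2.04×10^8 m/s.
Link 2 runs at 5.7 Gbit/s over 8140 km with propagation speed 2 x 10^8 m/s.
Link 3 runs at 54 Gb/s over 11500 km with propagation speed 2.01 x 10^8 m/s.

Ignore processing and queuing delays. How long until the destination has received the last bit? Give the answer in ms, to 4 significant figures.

L = 64 × 8 = 512 bits.
Transmission delays (L/R per hop): 0.0032, 8.98246e-05, 9.48148e-06 ms; sum = 0.00329931 ms.
Propagation delays (d/s per hop): 0.0210784, 40.7, 57.2139 ms; sum = 97.935 ms.
End-to-end = 97.94 ms.

97.94 ms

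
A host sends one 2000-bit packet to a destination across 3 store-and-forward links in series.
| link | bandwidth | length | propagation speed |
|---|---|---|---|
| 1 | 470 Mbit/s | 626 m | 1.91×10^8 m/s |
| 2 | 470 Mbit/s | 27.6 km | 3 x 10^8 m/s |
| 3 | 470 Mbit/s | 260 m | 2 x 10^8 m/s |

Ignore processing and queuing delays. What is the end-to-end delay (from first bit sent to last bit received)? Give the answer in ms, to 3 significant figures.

0.109 ms

Transmission delay per hop = L/R = 2000/470000000 = 0.00425532 ms; 3 hops → 0.012766 ms.
Propagation delays (d/s per hop): 0.00327749, 0.092, 0.0013 ms; sum = 0.0965775 ms.
End-to-end = 0.109 ms.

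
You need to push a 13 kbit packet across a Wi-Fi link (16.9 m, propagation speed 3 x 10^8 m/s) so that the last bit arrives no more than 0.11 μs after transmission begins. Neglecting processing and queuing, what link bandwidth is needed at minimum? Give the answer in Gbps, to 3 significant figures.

Propagation delay = 16.9 / 300000000 = 0.0563333 μs.
Transmission budget = 0.11 − 0.0563333 = 0.0536667 μs.
R ≥ L / t_tx = 13000 bits / 5.36667e-08 s = 242 Gbps.

242 Gbps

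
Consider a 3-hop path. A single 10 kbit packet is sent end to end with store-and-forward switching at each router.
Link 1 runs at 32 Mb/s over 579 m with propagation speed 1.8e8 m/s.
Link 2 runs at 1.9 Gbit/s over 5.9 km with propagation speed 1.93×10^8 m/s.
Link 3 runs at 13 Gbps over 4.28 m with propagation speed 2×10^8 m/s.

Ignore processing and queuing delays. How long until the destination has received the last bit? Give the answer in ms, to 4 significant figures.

L = 10000 bits.
Transmission delays (L/R per hop): 0.3125, 0.00526316, 0.000769231 ms; sum = 0.318532 ms.
Propagation delays (d/s per hop): 0.00321667, 0.0305699, 2.14e-05 ms; sum = 0.033808 ms.
End-to-end = 0.3523 ms.

0.3523 ms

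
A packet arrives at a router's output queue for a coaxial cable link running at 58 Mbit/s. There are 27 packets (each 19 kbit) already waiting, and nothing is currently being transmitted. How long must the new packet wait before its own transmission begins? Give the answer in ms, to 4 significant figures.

Each queued packet: L/R = 19000/58000000 = 0.327586 ms.
27 queued → 8.84483 ms.
Queuing delay = 8.845 ms.

8.845 ms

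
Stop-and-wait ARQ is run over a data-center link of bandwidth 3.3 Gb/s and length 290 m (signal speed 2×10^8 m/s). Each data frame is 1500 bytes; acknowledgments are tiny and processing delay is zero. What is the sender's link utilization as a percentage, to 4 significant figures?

55.63 %

t_tx = L/R = 12000/3300000000 = 3.63636e-06 s.
t_prop = 290/200000000 = 1.45e-06 s; RTT = 2.9e-06 s.
Cycle = t_tx + RTT = 6.53636e-06 s.
Utilization = t_tx / cycle = 3.63636e-06/6.53636e-06 = 55.63 %.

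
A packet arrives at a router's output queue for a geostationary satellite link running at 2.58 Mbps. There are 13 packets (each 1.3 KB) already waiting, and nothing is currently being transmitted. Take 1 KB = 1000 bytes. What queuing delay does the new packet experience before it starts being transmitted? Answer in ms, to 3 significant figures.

Each queued packet: L/R = 10400/2580000 = 4.03101 ms.
13 queued → 52.4031 ms.
Queuing delay = 52.4 ms.

52.4 ms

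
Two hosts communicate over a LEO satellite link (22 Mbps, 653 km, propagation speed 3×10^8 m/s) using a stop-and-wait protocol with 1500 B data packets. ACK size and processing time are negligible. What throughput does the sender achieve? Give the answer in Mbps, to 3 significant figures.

t_tx = L/R = 12000/22000000 = 0.000545455 s.
t_prop = 653000/300000000 = 0.00217667 s; RTT = 0.00435333 s.
Cycle = t_tx + RTT = 0.00489879 s.
Throughput = L / cycle = 12000 / 0.00489879 = 2.45 Mbps.

2.45 Mbps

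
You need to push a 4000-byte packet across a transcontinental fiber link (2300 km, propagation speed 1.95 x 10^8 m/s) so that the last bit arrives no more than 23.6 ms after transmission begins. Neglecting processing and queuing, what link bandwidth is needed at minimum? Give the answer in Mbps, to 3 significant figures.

2.71 Mbps

L = 32000 bits.
Propagation delay = 2300000 / 195000000 = 11.7949 ms.
Transmission budget = 23.6 − 11.7949 = 11.8051 ms.
R ≥ L / t_tx = 32000 bits / 0.0118051 s = 2.71 Mbps.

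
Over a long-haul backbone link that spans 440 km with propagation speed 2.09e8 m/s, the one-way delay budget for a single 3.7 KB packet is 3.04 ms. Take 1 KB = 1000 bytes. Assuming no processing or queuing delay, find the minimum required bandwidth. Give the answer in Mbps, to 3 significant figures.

31.7 Mbps

L = 29600 bits.
Propagation delay = 440000 / 209000000 = 2.10526 ms.
Transmission budget = 3.04 − 2.10526 = 0.934737 ms.
R ≥ L / t_tx = 29600 bits / 0.000934737 s = 31.7 Mbps.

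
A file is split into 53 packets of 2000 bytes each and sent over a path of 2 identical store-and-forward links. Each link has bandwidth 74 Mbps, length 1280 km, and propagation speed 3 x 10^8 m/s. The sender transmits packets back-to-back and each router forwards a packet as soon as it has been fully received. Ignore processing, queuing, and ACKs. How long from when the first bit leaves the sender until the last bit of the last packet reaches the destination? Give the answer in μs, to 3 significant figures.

20200 μs

Per-hop transmission t_tx = L/R = 16000/74000000 = 216.216 μs.
Per-hop propagation t_prop = 1280000/300000000 = 4266.67 μs.
Pipeline fill: first packet needs 2·t_tx to clear all hops; remaining 52 packets each add one t_tx.
Total = (2+53-1)·t_tx + 2·t_prop = 54·216.216 + 2·4266.67 = 20200 μs.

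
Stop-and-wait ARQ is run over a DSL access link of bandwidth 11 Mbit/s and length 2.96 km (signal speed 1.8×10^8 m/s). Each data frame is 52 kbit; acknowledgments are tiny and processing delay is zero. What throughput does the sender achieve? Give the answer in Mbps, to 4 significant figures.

t_tx = L/R = 52000/11000000 = 0.00472727 s.
t_prop = 2960/180000000 = 1.64444e-05 s; RTT = 3.28889e-05 s.
Cycle = t_tx + RTT = 0.00476016 s.
Throughput = L / cycle = 52000 / 0.00476016 = 10.92 Mbps.

10.92 Mbps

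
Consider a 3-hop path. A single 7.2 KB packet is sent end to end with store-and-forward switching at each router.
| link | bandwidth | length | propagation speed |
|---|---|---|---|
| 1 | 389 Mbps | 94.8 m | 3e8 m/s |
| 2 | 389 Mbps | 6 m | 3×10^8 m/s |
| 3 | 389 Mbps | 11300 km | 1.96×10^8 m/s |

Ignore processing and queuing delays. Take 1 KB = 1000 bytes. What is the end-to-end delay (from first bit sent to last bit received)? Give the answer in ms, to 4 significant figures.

58.10 ms

L = 57600 bits.
Transmission delay per hop = L/R = 57600/389000000 = 0.148072 ms; 3 hops → 0.444216 ms.
Propagation delays (d/s per hop): 0.000316, 2e-05, 57.6531 ms; sum = 57.6534 ms.
End-to-end = 58.10 ms.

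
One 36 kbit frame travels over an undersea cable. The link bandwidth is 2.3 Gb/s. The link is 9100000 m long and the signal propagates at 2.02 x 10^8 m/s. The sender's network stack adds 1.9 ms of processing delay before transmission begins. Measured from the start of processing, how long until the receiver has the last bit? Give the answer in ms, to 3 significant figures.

L = 36000 bits.
Transmission delay = L/R = 36000 / 2300000000 = 0.0156522 ms.
Propagation delay = d/s = 9100000 m / 202000000 m/s = 45.0495 ms.
Plus processing delay 1.9 ms = 1.9 ms.
Total = 47.0 ms.

47.0 ms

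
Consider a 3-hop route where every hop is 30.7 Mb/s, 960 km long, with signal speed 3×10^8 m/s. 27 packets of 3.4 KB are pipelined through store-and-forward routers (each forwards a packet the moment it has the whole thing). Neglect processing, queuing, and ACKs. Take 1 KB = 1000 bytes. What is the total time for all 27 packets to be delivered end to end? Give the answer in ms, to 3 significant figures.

35.3 ms

Per-hop transmission t_tx = L/R = 27200/30700000 = 0.885993 ms.
Per-hop propagation t_prop = 960000/300000000 = 3.2 ms.
Pipeline fill: first packet needs 3·t_tx to clear all hops; remaining 26 packets each add one t_tx.
Total = (3+27-1)·t_tx + 3·t_prop = 29·0.885993 + 3·3.2 = 35.3 ms.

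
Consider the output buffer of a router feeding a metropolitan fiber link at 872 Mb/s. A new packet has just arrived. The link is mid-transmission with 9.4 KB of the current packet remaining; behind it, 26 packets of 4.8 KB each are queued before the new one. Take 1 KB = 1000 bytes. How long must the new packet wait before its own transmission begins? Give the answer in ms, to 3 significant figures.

1.23 ms

Each queued packet: L/R = 38400/872000000 = 0.0440367 ms.
26 queued → 1.14495 ms.
Plus remaining 75200 bits of current packet: 0.0862385 ms.
Queuing delay = 1.23 ms.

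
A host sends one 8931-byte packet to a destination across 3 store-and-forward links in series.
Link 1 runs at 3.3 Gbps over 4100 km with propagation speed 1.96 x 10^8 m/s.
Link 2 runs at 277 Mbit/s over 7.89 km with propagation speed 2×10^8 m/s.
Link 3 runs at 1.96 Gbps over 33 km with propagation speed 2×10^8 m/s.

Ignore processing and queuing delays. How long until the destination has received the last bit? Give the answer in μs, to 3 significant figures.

L = 8931 × 8 = 71448 bits.
Transmission delays (L/R per hop): 21.6509, 257.935, 36.4531 μs; sum = 316.039 μs.
Propagation delays (d/s per hop): 20918.4, 39.45, 165 μs; sum = 21122.8 μs.
End-to-end = 21400 μs.

21400 μs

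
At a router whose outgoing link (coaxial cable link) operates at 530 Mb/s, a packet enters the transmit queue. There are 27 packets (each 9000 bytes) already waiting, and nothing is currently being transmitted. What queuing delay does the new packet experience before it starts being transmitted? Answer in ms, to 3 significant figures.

Each queued packet: L/R = 72000/530000000 = 0.135849 ms.
27 queued → 3.66792 ms.
Queuing delay = 3.67 ms.

3.67 ms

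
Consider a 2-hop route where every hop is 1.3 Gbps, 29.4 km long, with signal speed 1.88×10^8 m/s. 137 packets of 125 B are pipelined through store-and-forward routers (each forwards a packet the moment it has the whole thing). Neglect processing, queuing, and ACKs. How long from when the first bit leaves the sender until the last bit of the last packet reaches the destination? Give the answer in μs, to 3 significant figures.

419 μs

Per-hop transmission t_tx = L/R = 1000/1300000000 = 0.769231 μs.
Per-hop propagation t_prop = 29400/188000000 = 156.383 μs.
Pipeline fill: first packet needs 2·t_tx to clear all hops; remaining 136 packets each add one t_tx.
Total = (2+137-1)·t_tx + 2·t_prop = 138·0.769231 + 2·156.383 = 419 μs.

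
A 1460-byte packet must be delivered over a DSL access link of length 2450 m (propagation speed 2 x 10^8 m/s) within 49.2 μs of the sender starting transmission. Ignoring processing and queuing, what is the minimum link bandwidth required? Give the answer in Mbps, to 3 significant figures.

L = 11680 bits.
Propagation delay = 2450 / 200000000 = 12.25 μs.
Transmission budget = 49.2 − 12.25 = 36.95 μs.
R ≥ L / t_tx = 11680 bits / 3.695e-05 s = 316 Mbps.

316 Mbps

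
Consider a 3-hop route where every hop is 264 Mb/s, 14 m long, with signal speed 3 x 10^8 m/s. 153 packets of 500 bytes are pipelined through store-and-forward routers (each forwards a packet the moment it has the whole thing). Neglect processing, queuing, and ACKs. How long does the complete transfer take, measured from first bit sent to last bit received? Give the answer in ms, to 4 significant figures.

2.349 ms

Per-hop transmission t_tx = L/R = 4000/264000000 = 0.0151515 ms.
Per-hop propagation t_prop = 14/300000000 = 4.66667e-05 ms.
Pipeline fill: first packet needs 3·t_tx to clear all hops; remaining 152 packets each add one t_tx.
Total = (3+153-1)·t_tx + 3·t_prop = 155·0.0151515 + 3·4.66667e-05 = 2.349 ms.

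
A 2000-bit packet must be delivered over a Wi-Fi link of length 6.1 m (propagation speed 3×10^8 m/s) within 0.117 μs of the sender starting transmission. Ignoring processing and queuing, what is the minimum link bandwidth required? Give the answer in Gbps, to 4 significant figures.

20.69 Gbps

Propagation delay = 6.1 / 300000000 = 0.0203333 μs.
Transmission budget = 0.117 − 0.0203333 = 0.0966667 μs.
R ≥ L / t_tx = 2000 bits / 9.66667e-08 s = 20.69 Gbps.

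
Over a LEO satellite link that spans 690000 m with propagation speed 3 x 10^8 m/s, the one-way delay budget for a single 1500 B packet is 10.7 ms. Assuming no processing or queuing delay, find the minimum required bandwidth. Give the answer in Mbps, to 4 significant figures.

1.429 Mbps

L = 12000 bits.
Propagation delay = 690000 / 300000000 = 2.3 ms.
Transmission budget = 10.7 − 2.3 = 8.4 ms.
R ≥ L / t_tx = 12000 bits / 0.0084 s = 1.429 Mbps.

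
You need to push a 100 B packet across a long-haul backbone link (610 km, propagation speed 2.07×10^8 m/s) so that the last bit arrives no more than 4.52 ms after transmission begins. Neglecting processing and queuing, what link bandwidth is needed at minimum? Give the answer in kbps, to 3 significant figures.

L = 800 bits.
Propagation delay = 610000 / 2.07e+08 = 2.94686 ms.
Transmission budget = 4.52 − 2.94686 = 1.57314 ms.
R ≥ L / t_tx = 800 bits / 0.00157314 s = 509 kbps.

509 kbps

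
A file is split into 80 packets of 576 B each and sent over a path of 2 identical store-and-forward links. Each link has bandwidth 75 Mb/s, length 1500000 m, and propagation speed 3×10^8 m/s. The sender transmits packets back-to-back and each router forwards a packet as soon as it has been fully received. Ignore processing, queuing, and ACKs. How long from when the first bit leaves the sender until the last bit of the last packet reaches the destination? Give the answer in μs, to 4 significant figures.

14980 μs

Per-hop transmission t_tx = L/R = 4608/75000000 = 61.44 μs.
Per-hop propagation t_prop = 1500000/300000000 = 5000 μs.
Pipeline fill: first packet needs 2·t_tx to clear all hops; remaining 79 packets each add one t_tx.
Total = (2+80-1)·t_tx + 2·t_prop = 81·61.44 + 2·5000 = 14980 μs.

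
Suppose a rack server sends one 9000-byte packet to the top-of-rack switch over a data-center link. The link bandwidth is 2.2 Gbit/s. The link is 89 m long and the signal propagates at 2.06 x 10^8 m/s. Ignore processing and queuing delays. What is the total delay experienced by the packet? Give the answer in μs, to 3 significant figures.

33.2 μs

L = 9000 × 8 = 72000 bits.
Transmission delay = L/R = 72000 / 2200000000 = 32.7273 μs.
Propagation delay = d/s = 89 m / 206000000 m/s = 0.432039 μs.
Total = 33.2 μs.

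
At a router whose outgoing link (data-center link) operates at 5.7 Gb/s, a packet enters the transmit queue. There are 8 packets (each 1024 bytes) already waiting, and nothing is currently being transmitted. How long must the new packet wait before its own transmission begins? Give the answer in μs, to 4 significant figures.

11.50 μs

Each queued packet: L/R = 8192/5700000000 = 1.43719 μs.
8 queued → 11.4975 μs.
Queuing delay = 11.50 μs.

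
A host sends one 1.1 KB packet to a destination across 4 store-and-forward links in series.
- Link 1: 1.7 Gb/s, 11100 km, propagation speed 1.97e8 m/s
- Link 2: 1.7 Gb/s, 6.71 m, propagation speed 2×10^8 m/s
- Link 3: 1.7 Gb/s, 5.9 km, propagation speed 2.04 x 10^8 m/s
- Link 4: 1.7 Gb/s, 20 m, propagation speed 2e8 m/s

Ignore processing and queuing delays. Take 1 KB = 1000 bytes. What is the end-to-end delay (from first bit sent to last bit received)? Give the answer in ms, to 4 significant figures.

56.39 ms

L = 8800 bits.
Transmission delay per hop = L/R = 8800/1700000000 = 0.00517647 ms; 4 hops → 0.0207059 ms.
Propagation delays (d/s per hop): 56.3452, 3.355e-05, 0.0289216, 0.0001 ms; sum = 56.3742 ms.
End-to-end = 56.39 ms.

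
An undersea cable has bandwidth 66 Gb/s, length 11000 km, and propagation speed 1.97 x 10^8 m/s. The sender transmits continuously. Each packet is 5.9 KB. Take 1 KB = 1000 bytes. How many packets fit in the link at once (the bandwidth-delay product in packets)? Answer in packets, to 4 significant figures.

78080 packets

Propagation delay = 11000000 / 197000000 = 0.0558376 s.
BDP = R × t_prop = 66000000000 × 0.0558376 = 3685280000 bits.
In packets of 47200 bits: 78080 packets.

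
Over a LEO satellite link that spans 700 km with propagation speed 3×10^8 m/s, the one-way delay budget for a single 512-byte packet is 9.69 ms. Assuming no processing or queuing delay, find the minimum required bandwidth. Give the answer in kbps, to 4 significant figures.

L = 4096 bits.
Propagation delay = 700000 / 300000000 = 2.33333 ms.
Transmission budget = 9.69 − 2.33333 = 7.35667 ms.
R ≥ L / t_tx = 4096 bits / 0.00735667 s = 556.8 kbps.

556.8 kbps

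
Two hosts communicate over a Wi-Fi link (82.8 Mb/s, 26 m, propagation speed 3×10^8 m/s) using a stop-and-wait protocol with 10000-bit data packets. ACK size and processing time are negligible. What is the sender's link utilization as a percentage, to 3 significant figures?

t_tx = L/R = 10000/82800000 = 0.000120773 s.
t_prop = 26/300000000 = 8.66667e-08 s; RTT = 1.73333e-07 s.
Cycle = t_tx + RTT = 0.000120946 s.
Utilization = t_tx / cycle = 0.000120773/0.000120946 = 99.9 %.

99.9 %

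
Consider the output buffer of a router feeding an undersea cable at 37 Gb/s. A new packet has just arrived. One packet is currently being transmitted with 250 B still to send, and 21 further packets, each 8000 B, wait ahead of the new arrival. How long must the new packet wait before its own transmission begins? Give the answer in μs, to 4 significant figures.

Each queued packet: L/R = 64000/37000000000 = 1.72973 μs.
21 queued → 36.3243 μs.
Plus remaining 2000 bits of current packet: 0.0540541 μs.
Queuing delay = 36.38 μs.

36.38 μs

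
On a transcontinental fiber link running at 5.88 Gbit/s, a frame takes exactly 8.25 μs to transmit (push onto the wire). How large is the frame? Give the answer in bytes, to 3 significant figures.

6060 bytes

L = R × t_tx = 5880000000 b/s × 8.25e-06 s = 48510 bits.
In bytes: 48510 / 8 = 6060 bytes.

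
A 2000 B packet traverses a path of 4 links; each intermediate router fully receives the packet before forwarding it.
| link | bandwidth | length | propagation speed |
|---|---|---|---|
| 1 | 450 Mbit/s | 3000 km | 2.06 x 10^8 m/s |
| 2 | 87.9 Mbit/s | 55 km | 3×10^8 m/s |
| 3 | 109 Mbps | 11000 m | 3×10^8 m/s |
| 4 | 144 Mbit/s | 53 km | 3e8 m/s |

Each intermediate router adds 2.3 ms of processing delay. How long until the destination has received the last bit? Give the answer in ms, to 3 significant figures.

22.3 ms

L = 2000 × 8 = 16000 bits.
Transmission delays (L/R per hop): 0.0355556, 0.182025, 0.146789, 0.111111 ms; sum = 0.475481 ms.
Propagation delays (d/s per hop): 14.5631, 0.183333, 0.0366667, 0.176667 ms; sum = 14.9598 ms.
Processing at 3 router(s): 3 × 2.3 ms = 6.9 ms.
End-to-end = 22.3 ms.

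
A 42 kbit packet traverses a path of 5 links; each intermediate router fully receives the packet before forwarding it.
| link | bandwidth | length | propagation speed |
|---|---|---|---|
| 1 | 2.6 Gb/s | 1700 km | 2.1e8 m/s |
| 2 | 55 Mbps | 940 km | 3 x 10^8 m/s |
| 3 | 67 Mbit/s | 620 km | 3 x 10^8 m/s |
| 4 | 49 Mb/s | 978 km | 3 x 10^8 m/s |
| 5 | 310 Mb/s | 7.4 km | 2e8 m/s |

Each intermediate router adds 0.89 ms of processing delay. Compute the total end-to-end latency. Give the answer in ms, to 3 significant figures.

L = 42000 bits.
Transmission delays (L/R per hop): 0.0161538, 0.763636, 0.626866, 0.857143, 0.135484 ms; sum = 2.39928 ms.
Propagation delays (d/s per hop): 8.09524, 3.13333, 2.06667, 3.26, 0.037 ms; sum = 16.5922 ms.
Processing at 4 router(s): 4 × 0.89 ms = 3.56 ms.
End-to-end = 22.6 ms.

22.6 ms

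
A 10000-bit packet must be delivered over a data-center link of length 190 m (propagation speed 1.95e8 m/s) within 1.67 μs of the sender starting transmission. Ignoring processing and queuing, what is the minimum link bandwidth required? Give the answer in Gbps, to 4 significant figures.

Propagation delay = 190 / 195000000 = 0.974359 μs.
Transmission budget = 1.67 − 0.974359 = 0.695641 μs.
R ≥ L / t_tx = 10000 bits / 6.95641e-07 s = 14.38 Gbps.

14.38 Gbps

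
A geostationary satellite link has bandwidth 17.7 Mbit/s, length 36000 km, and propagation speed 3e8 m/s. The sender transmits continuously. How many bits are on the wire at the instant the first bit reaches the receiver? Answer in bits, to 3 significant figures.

Propagation delay = 36000000 / 300000000 = 0.12 s.
BDP = R × t_prop = 17700000 × 0.12 = 2124000 bits.

2120000 bits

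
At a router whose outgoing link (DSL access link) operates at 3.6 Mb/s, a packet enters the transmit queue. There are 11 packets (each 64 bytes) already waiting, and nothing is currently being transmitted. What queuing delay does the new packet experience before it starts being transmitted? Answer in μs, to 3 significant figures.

Each queued packet: L/R = 512/3600000 = 142.222 μs.
11 queued → 1564.44 μs.
Queuing delay = 1560 μs.

1560 μs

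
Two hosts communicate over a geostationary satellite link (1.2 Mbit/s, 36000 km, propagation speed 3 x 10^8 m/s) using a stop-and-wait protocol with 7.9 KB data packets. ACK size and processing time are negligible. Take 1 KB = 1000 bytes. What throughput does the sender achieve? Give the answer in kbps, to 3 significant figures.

t_tx = L/R = 63200/1200000 = 0.0526667 s.
t_prop = 36000000/300000000 = 0.12 s; RTT = 0.24 s.
Cycle = t_tx + RTT = 0.292667 s.
Throughput = L / cycle = 63200 / 0.292667 = 216 kbps.

216 kbps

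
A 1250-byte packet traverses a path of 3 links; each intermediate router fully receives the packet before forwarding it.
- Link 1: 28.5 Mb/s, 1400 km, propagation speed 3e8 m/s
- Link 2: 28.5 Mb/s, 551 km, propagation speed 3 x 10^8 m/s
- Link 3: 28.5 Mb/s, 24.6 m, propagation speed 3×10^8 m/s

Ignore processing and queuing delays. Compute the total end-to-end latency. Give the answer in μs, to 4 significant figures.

L = 1250 × 8 = 10000 bits.
Transmission delay per hop = L/R = 10000/28500000 = 350.877 μs; 3 hops → 1052.63 μs.
Propagation delays (d/s per hop): 4666.67, 1836.67, 0.082 μs; sum = 6503.42 μs.
End-to-end = 7556 μs.

7556 μs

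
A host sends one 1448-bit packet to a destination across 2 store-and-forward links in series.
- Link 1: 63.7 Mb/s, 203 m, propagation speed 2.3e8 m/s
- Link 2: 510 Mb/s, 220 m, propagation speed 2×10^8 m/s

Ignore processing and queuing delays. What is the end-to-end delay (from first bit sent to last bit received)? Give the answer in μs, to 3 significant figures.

Transmission delays (L/R per hop): 22.7316, 2.83922 μs; sum = 25.5708 μs.
Propagation delays (d/s per hop): 0.882609, 1.1 μs; sum = 1.98261 μs.
End-to-end = 27.6 μs.

27.6 μs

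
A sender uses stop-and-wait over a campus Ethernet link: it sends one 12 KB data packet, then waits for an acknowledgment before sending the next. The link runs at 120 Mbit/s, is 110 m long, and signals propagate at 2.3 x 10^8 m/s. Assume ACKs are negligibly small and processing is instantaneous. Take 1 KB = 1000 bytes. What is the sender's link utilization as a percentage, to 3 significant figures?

99.9 %

t_tx = L/R = 96000/120000000 = 0.0008 s.
t_prop = 110/2.3e+08 = 4.78261e-07 s; RTT = 9.56522e-07 s.
Cycle = t_tx + RTT = 0.000800957 s.
Utilization = t_tx / cycle = 0.0008/0.000800957 = 99.9 %.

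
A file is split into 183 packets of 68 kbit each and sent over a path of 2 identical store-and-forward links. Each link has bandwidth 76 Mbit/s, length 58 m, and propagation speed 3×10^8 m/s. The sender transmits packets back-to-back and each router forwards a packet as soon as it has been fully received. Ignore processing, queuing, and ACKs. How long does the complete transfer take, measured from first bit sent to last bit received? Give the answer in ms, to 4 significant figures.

Per-hop transmission t_tx = L/R = 68000/76000000 = 0.894737 ms.
Per-hop propagation t_prop = 58/300000000 = 0.000193333 ms.
Pipeline fill: first packet needs 2·t_tx to clear all hops; remaining 182 packets each add one t_tx.
Total = (2+183-1)·t_tx + 2·t_prop = 184·0.894737 + 2·0.000193333 = 164.6 ms.

164.6 ms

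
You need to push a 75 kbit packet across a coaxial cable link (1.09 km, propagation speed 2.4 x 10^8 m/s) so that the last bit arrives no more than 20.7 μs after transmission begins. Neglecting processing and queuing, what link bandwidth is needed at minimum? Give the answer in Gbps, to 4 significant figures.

Propagation delay = 1090 / 240000000 = 4.54167 μs.
Transmission budget = 20.7 − 4.54167 = 16.1583 μs.
R ≥ L / t_tx = 75000 bits / 1.61583e-05 s = 4.642 Gbps.

4.642 Gbps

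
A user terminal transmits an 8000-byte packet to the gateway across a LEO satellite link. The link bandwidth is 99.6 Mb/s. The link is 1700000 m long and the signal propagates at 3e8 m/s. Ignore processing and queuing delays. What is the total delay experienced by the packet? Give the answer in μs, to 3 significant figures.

L = 8000 × 8 = 64000 bits.
Transmission delay = L/R = 64000 / 99600000 = 642.57 μs.
Propagation delay = d/s = 1700000 m / 300000000 m/s = 5666.67 μs.
Total = 6310 μs.

6310 μs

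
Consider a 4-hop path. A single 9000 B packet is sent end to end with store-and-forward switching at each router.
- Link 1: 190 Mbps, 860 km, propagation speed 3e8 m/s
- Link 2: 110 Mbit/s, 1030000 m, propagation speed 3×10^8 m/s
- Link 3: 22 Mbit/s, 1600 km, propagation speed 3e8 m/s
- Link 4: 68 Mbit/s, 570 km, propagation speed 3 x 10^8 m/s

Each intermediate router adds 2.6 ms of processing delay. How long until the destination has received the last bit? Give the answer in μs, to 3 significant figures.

L = 9000 × 8 = 72000 bits.
Transmission delays (L/R per hop): 378.947, 654.545, 3272.73, 1058.82 μs; sum = 5365.04 μs.
Propagation delays (d/s per hop): 2866.67, 3433.33, 5333.33, 1900 μs; sum = 13533.3 μs.
Processing at 3 router(s): 3 × 2.6 ms = 7800 μs.
End-to-end = 26700 μs.

26700 μs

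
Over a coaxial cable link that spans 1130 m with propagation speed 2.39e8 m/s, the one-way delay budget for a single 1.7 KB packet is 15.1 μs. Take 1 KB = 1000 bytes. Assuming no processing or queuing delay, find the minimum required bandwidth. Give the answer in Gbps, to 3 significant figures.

1.31 Gbps

L = 13600 bits.
Propagation delay = 1130 / 239000000 = 4.72803 μs.
Transmission budget = 15.1 − 4.72803 = 10.372 μs.
R ≥ L / t_tx = 13600 bits / 1.0372e-05 s = 1.31 Gbps.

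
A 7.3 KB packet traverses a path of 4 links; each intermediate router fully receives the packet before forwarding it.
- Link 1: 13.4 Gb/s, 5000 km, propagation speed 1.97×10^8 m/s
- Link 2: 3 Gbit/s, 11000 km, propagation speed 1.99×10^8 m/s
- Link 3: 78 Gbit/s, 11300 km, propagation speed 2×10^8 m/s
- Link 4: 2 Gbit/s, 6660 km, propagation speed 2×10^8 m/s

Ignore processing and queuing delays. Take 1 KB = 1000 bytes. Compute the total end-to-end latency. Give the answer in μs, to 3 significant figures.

L = 58400 bits.
Transmission delays (L/R per hop): 4.35821, 19.4667, 0.748718, 29.2 μs; sum = 53.7736 μs.
Propagation delays (d/s per hop): 25380.7, 55276.4, 56500, 33300 μs; sum = 170457 μs.
End-to-end = 171000 μs.

171000 μs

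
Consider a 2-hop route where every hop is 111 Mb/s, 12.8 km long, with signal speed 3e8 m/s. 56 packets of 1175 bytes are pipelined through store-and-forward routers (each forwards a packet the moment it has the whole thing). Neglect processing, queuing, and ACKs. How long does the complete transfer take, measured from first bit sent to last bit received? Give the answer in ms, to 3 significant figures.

Per-hop transmission t_tx = L/R = 9400/111000000 = 0.0846847 ms.
Per-hop propagation t_prop = 12800/300000000 = 0.0426667 ms.
Pipeline fill: first packet needs 2·t_tx to clear all hops; remaining 55 packets each add one t_tx.
Total = (2+56-1)·t_tx + 2·t_prop = 57·0.0846847 + 2·0.0426667 = 4.91 ms.

4.91 ms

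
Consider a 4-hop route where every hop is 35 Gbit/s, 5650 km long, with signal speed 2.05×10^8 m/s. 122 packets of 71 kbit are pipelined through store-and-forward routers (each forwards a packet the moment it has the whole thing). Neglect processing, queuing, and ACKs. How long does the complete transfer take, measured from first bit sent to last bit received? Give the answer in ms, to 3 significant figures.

Per-hop transmission t_tx = L/R = 71000/35000000000 = 0.00202857 ms.
Per-hop propagation t_prop = 5650000/2.05e+08 = 27.561 ms.
Pipeline fill: first packet needs 4·t_tx to clear all hops; remaining 121 packets each add one t_tx.
Total = (4+122-1)·t_tx + 4·t_prop = 125·0.00202857 + 4·27.561 = 110 ms.

110 ms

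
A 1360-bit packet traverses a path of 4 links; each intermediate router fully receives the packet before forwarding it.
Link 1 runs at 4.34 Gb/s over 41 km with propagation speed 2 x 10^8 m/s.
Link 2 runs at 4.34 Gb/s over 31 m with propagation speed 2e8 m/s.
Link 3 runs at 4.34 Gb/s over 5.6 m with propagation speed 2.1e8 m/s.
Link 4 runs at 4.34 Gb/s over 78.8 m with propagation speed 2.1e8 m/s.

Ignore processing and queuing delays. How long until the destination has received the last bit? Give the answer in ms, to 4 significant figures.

0.2068 ms

Transmission delay per hop = L/R = 1360/4340000000 = 0.000313364 ms; 4 hops → 0.00125346 ms.
Propagation delays (d/s per hop): 0.205, 0.000155, 2.66667e-05, 0.000375238 ms; sum = 0.205557 ms.
End-to-end = 0.2068 ms.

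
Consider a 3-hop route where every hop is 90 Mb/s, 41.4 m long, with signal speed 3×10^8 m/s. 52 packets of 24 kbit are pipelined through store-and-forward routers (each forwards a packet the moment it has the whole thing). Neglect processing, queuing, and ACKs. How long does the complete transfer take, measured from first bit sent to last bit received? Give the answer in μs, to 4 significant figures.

Per-hop transmission t_tx = L/R = 24000/90000000 = 266.667 μs.
Per-hop propagation t_prop = 41.4/300000000 = 0.138 μs.
Pipeline fill: first packet needs 3·t_tx to clear all hops; remaining 51 packets each add one t_tx.
Total = (3+52-1)·t_tx + 3·t_prop = 54·266.667 + 3·0.138 = 14400 μs.

14400 μs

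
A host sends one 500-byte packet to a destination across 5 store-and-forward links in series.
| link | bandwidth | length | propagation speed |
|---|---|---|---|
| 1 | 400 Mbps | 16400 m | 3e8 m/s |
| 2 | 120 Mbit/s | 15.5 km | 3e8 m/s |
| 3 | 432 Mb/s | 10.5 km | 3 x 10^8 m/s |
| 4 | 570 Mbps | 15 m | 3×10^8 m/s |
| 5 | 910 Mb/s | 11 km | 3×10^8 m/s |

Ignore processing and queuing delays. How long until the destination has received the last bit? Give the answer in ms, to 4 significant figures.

0.2421 ms

L = 500 × 8 = 4000 bits.
Transmission delays (L/R per hop): 0.01, 0.0333333, 0.00925926, 0.00701754, 0.0043956 ms; sum = 0.0640057 ms.
Propagation delays (d/s per hop): 0.0546667, 0.0516667, 0.035, 5e-05, 0.0366667 ms; sum = 0.17805 ms.
End-to-end = 0.2421 ms.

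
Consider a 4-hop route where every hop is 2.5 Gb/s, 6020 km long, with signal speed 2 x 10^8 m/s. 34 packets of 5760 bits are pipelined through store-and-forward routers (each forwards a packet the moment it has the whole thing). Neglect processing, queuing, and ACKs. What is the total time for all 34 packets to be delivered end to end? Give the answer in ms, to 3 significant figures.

120 ms

Per-hop transmission t_tx = L/R = 5760/2500000000 = 0.002304 ms.
Per-hop propagation t_prop = 6020000/200000000 = 30.1 ms.
Pipeline fill: first packet needs 4·t_tx to clear all hops; remaining 33 packets each add one t_tx.
Total = (4+34-1)·t_tx + 4·t_prop = 37·0.002304 + 4·30.1 = 120 ms.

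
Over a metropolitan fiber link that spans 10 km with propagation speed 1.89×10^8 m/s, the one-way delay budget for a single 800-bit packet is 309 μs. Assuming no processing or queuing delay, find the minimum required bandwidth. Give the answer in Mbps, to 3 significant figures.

Propagation delay = 10000 / 189000000 = 52.9101 μs.
Transmission budget = 309 − 52.9101 = 256.09 μs.
R ≥ L / t_tx = 800 bits / 0.00025609 s = 3.12 Mbps.

3.12 Mbps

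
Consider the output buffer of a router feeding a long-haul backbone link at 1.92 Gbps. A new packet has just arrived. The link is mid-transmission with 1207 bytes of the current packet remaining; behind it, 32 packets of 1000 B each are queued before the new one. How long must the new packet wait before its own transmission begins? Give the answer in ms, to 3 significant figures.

Each queued packet: L/R = 8000/1920000000 = 0.00416667 ms.
32 queued → 0.133333 ms.
Plus remaining 9656 bits of current packet: 0.00502917 ms.
Queuing delay = 0.138 ms.

0.138 ms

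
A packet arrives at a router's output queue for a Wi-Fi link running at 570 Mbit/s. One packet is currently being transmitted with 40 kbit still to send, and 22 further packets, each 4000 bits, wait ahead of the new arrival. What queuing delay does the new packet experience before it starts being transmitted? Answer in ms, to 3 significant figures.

Each queued packet: L/R = 4000/570000000 = 0.00701754 ms.
22 queued → 0.154386 ms.
Plus remaining 40000 bits of current packet: 0.0701754 ms.
Queuing delay = 0.225 ms.

0.225 ms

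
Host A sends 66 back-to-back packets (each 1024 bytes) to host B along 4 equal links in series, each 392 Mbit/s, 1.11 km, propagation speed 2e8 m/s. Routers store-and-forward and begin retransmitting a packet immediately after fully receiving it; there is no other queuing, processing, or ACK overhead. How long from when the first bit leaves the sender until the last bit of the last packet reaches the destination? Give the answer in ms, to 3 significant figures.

1.46 ms

Per-hop transmission t_tx = L/R = 8192/392000000 = 0.020898 ms.
Per-hop propagation t_prop = 1110/200000000 = 0.00555 ms.
Pipeline fill: first packet needs 4·t_tx to clear all hops; remaining 65 packets each add one t_tx.
Total = (4+66-1)·t_tx + 4·t_prop = 69·0.020898 + 4·0.00555 = 1.46 ms.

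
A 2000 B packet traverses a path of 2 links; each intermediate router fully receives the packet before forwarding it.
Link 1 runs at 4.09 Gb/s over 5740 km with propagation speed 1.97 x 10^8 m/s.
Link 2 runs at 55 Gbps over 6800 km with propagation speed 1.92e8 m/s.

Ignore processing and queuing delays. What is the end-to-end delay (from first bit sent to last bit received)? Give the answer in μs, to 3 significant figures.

64600 μs

L = 2000 × 8 = 16000 bits.
Transmission delays (L/R per hop): 3.91198, 0.290909 μs; sum = 4.20289 μs.
Propagation delays (d/s per hop): 29137.1, 35416.7 μs; sum = 64553.7 μs.
End-to-end = 64600 μs.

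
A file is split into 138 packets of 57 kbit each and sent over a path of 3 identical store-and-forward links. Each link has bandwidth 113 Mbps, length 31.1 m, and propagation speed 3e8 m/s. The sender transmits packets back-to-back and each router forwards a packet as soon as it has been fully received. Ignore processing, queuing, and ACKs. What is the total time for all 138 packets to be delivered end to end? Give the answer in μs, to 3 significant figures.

Per-hop transmission t_tx = L/R = 57000/113000000 = 504.425 μs.
Per-hop propagation t_prop = 31.1/300000000 = 0.103667 μs.
Pipeline fill: first packet needs 3·t_tx to clear all hops; remaining 137 packets each add one t_tx.
Total = (3+138-1)·t_tx + 3·t_prop = 140·504.425 + 3·0.103667 = 70600 μs.

70600 μs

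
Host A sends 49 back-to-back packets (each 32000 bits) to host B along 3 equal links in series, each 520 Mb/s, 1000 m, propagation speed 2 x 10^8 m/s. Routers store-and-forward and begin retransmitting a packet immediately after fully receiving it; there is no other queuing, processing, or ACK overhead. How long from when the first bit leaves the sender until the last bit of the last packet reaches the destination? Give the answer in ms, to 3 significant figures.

3.15 ms

Per-hop transmission t_tx = L/R = 32000/520000000 = 0.0615385 ms.
Per-hop propagation t_prop = 1000/200000000 = 0.005 ms.
Pipeline fill: first packet needs 3·t_tx to clear all hops; remaining 48 packets each add one t_tx.
Total = (3+49-1)·t_tx + 3·t_prop = 51·0.0615385 + 3·0.005 = 3.15 ms.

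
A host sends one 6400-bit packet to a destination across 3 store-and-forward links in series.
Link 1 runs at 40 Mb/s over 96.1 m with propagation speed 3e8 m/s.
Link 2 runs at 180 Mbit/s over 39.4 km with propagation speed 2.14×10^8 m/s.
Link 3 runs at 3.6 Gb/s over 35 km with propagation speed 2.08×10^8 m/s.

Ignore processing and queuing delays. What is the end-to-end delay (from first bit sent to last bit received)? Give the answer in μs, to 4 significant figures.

Transmission delays (L/R per hop): 160, 35.5556, 1.77778 μs; sum = 197.333 μs.
Propagation delays (d/s per hop): 0.320333, 184.112, 168.269 μs; sum = 352.702 μs.
End-to-end = 550.0 μs.

550.0 μs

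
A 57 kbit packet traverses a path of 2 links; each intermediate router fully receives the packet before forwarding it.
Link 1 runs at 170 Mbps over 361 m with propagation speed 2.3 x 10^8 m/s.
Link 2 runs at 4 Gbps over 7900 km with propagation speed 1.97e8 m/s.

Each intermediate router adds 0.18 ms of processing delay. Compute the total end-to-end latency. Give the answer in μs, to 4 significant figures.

40630 μs

L = 57000 bits.
Transmission delays (L/R per hop): 335.294, 14.25 μs; sum = 349.544 μs.
Propagation delays (d/s per hop): 1.56957, 40101.5 μs; sum = 40103.1 μs.
Processing at 1 router(s): 1 × 0.18 ms = 180 μs.
End-to-end = 40630 μs.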